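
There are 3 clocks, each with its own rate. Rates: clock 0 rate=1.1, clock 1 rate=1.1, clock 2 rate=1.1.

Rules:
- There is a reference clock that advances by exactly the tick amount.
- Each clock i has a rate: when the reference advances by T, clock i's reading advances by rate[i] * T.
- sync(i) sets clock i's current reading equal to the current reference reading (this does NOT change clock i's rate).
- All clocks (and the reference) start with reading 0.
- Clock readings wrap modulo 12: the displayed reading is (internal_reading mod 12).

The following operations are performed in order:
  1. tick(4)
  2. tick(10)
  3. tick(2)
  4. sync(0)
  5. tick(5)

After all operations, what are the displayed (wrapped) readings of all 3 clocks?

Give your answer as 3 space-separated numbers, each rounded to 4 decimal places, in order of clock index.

After op 1 tick(4): ref=4.0000 raw=[4.4000 4.4000 4.4000]
After op 2 tick(10): ref=14.0000 raw=[15.4000 15.4000 15.4000]
After op 3 tick(2): ref=16.0000 raw=[17.6000 17.6000 17.6000]
After op 4 sync(0): ref=16.0000 raw=[16.0000 17.6000 17.6000]
After op 5 tick(5): ref=21.0000 raw=[21.5000 23.1000 23.1000]
Wrap final raw readings (mod 12): 21.5000 mod 12 = 9.5000; 23.1000 mod 12 = 11.1000; 23.1000 mod 12 = 11.1000

Answer: 9.5000 11.1000 11.1000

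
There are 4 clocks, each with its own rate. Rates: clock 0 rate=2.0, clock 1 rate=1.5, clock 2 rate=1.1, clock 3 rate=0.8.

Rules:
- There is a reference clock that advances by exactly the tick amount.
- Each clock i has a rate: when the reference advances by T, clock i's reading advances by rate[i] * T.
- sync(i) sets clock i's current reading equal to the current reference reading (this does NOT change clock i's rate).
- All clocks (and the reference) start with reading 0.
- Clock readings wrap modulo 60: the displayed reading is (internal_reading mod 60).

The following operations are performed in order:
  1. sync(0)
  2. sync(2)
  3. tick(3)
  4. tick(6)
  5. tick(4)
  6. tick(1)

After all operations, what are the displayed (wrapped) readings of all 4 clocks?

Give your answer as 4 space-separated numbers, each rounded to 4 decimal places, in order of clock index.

After op 1 sync(0): ref=0.0000 raw=[0.0000 0.0000 0.0000 0.0000]
After op 2 sync(2): ref=0.0000 raw=[0.0000 0.0000 0.0000 0.0000]
After op 3 tick(3): ref=3.0000 raw=[6.0000 4.5000 3.3000 2.4000]
After op 4 tick(6): ref=9.0000 raw=[18.0000 13.5000 9.9000 7.2000]
After op 5 tick(4): ref=13.0000 raw=[26.0000 19.5000 14.3000 10.4000]
After op 6 tick(1): ref=14.0000 raw=[28.0000 21.0000 15.4000 11.2000]
Wrap final raw readings (mod 60): 28.0000 mod 60 = 28.0000; 21.0000 mod 60 = 21.0000; 15.4000 mod 60 = 15.4000; 11.2000 mod 60 = 11.2000

Answer: 28.0000 21.0000 15.4000 11.2000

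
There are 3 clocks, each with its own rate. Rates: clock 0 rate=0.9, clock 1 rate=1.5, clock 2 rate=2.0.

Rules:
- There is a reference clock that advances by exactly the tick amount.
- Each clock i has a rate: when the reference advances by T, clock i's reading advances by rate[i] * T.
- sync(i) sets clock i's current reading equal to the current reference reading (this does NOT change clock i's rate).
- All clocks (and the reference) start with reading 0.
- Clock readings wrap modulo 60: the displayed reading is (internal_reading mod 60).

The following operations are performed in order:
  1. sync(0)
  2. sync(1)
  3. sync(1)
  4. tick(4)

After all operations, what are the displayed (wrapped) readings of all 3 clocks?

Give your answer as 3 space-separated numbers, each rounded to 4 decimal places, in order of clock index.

Answer: 3.6000 6.0000 8.0000

Derivation:
After op 1 sync(0): ref=0.0000 raw=[0.0000 0.0000 0.0000]
After op 2 sync(1): ref=0.0000 raw=[0.0000 0.0000 0.0000]
After op 3 sync(1): ref=0.0000 raw=[0.0000 0.0000 0.0000]
After op 4 tick(4): ref=4.0000 raw=[3.6000 6.0000 8.0000]
Wrap final raw readings (mod 60): 3.6000 mod 60 = 3.6000; 6.0000 mod 60 = 6.0000; 8.0000 mod 60 = 8.0000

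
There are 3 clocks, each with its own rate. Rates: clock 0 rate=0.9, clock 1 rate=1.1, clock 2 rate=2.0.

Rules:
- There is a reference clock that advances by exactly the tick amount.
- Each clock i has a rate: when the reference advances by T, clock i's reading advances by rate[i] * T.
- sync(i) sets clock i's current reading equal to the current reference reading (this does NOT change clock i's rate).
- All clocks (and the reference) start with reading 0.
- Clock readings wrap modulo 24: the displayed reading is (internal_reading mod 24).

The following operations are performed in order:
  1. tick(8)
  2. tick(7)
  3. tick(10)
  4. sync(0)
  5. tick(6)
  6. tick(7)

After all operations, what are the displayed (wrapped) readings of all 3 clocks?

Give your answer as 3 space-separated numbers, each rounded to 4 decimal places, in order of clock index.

After op 1 tick(8): ref=8.0000 raw=[7.2000 8.8000 16.0000]
After op 2 tick(7): ref=15.0000 raw=[13.5000 16.5000 30.0000]
After op 3 tick(10): ref=25.0000 raw=[22.5000 27.5000 50.0000]
After op 4 sync(0): ref=25.0000 raw=[25.0000 27.5000 50.0000]
After op 5 tick(6): ref=31.0000 raw=[30.4000 34.1000 62.0000]
After op 6 tick(7): ref=38.0000 raw=[36.7000 41.8000 76.0000]
Wrap final raw readings (mod 24): 36.7000 mod 24 = 12.7000; 41.8000 mod 24 = 17.8000; 76.0000 mod 24 = 4.0000

Answer: 12.7000 17.8000 4.0000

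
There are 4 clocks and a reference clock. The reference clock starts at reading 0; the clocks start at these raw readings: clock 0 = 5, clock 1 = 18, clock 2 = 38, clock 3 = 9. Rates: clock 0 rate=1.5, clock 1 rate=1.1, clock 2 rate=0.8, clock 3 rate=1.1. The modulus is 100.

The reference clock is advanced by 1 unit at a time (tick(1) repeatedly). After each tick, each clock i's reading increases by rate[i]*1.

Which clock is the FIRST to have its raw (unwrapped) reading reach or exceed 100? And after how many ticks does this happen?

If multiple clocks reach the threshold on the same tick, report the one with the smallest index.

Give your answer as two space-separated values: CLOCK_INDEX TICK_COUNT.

clock 0: start=5, rate=1.5, needs 100-5 = 95; ticks = ceil(95/1.5) = ceil(63.3333) = 64; reading at tick 64 = 5 + 1.5*64 = 101.0000
clock 1: start=18, rate=1.1, needs 100-18 = 82; ticks = ceil(82/1.1) = ceil(74.5455) = 75; reading at tick 75 = 18 + 1.1*75 = 100.5000
clock 2: start=38, rate=0.8, needs 100-38 = 62; ticks = ceil(62/0.8) = ceil(77.5000) = 78; reading at tick 78 = 38 + 0.8*78 = 100.4000
clock 3: start=9, rate=1.1, needs 100-9 = 91; ticks = ceil(91/1.1) = ceil(82.7273) = 83; reading at tick 83 = 9 + 1.1*83 = 100.3000
Minimum tick count = 64; winners = [0]; smallest index = 0

Answer: 0 64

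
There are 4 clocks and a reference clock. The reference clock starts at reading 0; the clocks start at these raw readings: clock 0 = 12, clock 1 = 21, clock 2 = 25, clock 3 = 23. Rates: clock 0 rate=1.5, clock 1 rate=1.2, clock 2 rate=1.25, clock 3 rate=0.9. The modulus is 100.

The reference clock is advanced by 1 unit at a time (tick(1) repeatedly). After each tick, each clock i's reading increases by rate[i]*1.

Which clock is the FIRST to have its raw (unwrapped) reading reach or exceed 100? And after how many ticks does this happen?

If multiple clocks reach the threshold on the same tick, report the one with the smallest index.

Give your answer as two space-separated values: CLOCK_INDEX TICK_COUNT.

Answer: 0 59

Derivation:
clock 0: start=12, rate=1.5, needs 100-12 = 88; ticks = ceil(88/1.5) = ceil(58.6667) = 59; reading at tick 59 = 12 + 1.5*59 = 100.5000
clock 1: start=21, rate=1.2, needs 100-21 = 79; ticks = ceil(79/1.2) = ceil(65.8333) = 66; reading at tick 66 = 21 + 1.2*66 = 100.2000
clock 2: start=25, rate=1.25, needs 100-25 = 75; ticks = ceil(75/1.25) = ceil(60.0000) = 60; reading at tick 60 = 25 + 1.25*60 = 100.0000
clock 3: start=23, rate=0.9, needs 100-23 = 77; ticks = ceil(77/0.9) = ceil(85.5556) = 86; reading at tick 86 = 23 + 0.9*86 = 100.4000
Minimum tick count = 59; winners = [0]; smallest index = 0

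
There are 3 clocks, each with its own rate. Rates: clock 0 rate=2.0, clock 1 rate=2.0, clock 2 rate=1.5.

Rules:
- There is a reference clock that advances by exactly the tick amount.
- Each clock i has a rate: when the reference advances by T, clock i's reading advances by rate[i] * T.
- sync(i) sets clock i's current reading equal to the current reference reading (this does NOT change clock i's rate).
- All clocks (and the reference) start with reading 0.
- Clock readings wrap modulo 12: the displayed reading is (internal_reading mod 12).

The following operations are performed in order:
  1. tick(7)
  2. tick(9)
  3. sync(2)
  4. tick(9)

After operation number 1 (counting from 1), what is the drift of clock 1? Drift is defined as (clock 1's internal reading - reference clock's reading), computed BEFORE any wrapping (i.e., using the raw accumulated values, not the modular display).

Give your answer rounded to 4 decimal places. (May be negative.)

After op 1 tick(7): ref=7.0000 raw=[14.0000 14.0000 10.5000]
Drift of clock 1 after op 1: 14.0000 - 7.0000 = 7.0000

Answer: 7.0000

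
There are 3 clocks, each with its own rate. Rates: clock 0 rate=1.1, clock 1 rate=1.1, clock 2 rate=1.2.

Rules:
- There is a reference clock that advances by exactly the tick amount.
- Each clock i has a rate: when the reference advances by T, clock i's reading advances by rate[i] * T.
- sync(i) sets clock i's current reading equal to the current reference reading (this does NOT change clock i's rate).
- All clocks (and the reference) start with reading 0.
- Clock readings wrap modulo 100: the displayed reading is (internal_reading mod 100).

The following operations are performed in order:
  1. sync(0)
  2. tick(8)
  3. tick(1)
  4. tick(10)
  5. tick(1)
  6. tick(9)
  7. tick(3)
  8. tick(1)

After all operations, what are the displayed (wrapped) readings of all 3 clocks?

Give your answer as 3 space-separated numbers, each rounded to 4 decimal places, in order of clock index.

Answer: 36.3000 36.3000 39.6000

Derivation:
After op 1 sync(0): ref=0.0000 raw=[0.0000 0.0000 0.0000]
After op 2 tick(8): ref=8.0000 raw=[8.8000 8.8000 9.6000]
After op 3 tick(1): ref=9.0000 raw=[9.9000 9.9000 10.8000]
After op 4 tick(10): ref=19.0000 raw=[20.9000 20.9000 22.8000]
After op 5 tick(1): ref=20.0000 raw=[22.0000 22.0000 24.0000]
After op 6 tick(9): ref=29.0000 raw=[31.9000 31.9000 34.8000]
After op 7 tick(3): ref=32.0000 raw=[35.2000 35.2000 38.4000]
After op 8 tick(1): ref=33.0000 raw=[36.3000 36.3000 39.6000]
Wrap final raw readings (mod 100): 36.3000 mod 100 = 36.3000; 36.3000 mod 100 = 36.3000; 39.6000 mod 100 = 39.6000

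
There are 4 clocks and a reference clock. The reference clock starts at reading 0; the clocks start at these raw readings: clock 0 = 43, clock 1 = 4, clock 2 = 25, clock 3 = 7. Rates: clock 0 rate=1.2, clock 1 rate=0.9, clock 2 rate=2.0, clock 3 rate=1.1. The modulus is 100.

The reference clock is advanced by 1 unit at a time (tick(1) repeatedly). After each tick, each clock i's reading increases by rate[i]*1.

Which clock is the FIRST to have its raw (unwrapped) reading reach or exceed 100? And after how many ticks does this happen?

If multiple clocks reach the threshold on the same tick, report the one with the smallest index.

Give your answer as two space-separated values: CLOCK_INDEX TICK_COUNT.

Answer: 2 38

Derivation:
clock 0: start=43, rate=1.2, needs 100-43 = 57; ticks = ceil(57/1.2) = ceil(47.5000) = 48; reading at tick 48 = 43 + 1.2*48 = 100.6000
clock 1: start=4, rate=0.9, needs 100-4 = 96; ticks = ceil(96/0.9) = ceil(106.6667) = 107; reading at tick 107 = 4 + 0.9*107 = 100.3000
clock 2: start=25, rate=2.0, needs 100-25 = 75; ticks = ceil(75/2.0) = ceil(37.5000) = 38; reading at tick 38 = 25 + 2.0*38 = 101.0000
clock 3: start=7, rate=1.1, needs 100-7 = 93; ticks = ceil(93/1.1) = ceil(84.5455) = 85; reading at tick 85 = 7 + 1.1*85 = 100.5000
Minimum tick count = 38; winners = [2]; smallest index = 2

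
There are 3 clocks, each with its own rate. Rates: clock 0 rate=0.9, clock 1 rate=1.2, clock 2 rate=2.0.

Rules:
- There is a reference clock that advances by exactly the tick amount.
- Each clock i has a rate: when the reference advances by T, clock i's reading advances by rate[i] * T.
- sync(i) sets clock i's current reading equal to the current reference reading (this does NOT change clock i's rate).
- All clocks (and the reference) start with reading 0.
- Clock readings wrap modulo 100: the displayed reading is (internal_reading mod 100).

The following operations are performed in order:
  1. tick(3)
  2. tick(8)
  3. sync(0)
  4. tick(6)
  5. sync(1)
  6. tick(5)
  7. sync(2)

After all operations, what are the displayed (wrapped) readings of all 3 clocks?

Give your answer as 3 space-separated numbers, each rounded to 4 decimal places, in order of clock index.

After op 1 tick(3): ref=3.0000 raw=[2.7000 3.6000 6.0000]
After op 2 tick(8): ref=11.0000 raw=[9.9000 13.2000 22.0000]
After op 3 sync(0): ref=11.0000 raw=[11.0000 13.2000 22.0000]
After op 4 tick(6): ref=17.0000 raw=[16.4000 20.4000 34.0000]
After op 5 sync(1): ref=17.0000 raw=[16.4000 17.0000 34.0000]
After op 6 tick(5): ref=22.0000 raw=[20.9000 23.0000 44.0000]
After op 7 sync(2): ref=22.0000 raw=[20.9000 23.0000 22.0000]
Wrap final raw readings (mod 100): 20.9000 mod 100 = 20.9000; 23.0000 mod 100 = 23.0000; 22.0000 mod 100 = 22.0000

Answer: 20.9000 23.0000 22.0000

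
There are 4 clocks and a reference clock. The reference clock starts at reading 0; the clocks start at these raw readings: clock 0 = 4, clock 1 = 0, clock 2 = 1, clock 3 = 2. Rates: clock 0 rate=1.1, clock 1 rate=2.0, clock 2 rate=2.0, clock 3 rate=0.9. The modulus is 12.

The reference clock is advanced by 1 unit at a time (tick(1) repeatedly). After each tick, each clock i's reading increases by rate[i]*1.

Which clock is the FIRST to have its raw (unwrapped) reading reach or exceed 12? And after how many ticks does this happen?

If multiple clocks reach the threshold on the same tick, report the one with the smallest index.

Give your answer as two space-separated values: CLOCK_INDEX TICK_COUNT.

clock 0: start=4, rate=1.1, needs 12-4 = 8; ticks = ceil(8/1.1) = ceil(7.2727) = 8; reading at tick 8 = 4 + 1.1*8 = 12.8000
clock 1: start=0, rate=2.0, needs 12-0 = 12; ticks = ceil(12/2.0) = ceil(6.0000) = 6; reading at tick 6 = 0 + 2.0*6 = 12.0000
clock 2: start=1, rate=2.0, needs 12-1 = 11; ticks = ceil(11/2.0) = ceil(5.5000) = 6; reading at tick 6 = 1 + 2.0*6 = 13.0000
clock 3: start=2, rate=0.9, needs 12-2 = 10; ticks = ceil(10/0.9) = ceil(11.1111) = 12; reading at tick 12 = 2 + 0.9*12 = 12.8000
Minimum tick count = 6; winners = [1, 2]; smallest index = 1

Answer: 1 6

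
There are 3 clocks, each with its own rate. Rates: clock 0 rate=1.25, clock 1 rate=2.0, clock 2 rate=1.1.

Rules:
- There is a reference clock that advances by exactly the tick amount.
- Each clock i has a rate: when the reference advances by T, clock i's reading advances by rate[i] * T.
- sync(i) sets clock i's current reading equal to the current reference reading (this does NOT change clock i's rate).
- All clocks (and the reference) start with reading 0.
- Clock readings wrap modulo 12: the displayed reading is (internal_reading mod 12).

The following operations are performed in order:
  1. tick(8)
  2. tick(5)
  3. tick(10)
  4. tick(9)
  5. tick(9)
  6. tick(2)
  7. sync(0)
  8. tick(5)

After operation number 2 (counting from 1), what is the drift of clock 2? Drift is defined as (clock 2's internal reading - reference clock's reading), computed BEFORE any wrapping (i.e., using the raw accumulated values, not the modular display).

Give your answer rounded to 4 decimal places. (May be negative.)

After op 1 tick(8): ref=8.0000 raw=[10.0000 16.0000 8.8000]
After op 2 tick(5): ref=13.0000 raw=[16.2500 26.0000 14.3000]
Drift of clock 2 after op 2: 14.3000 - 13.0000 = 1.3000

Answer: 1.3000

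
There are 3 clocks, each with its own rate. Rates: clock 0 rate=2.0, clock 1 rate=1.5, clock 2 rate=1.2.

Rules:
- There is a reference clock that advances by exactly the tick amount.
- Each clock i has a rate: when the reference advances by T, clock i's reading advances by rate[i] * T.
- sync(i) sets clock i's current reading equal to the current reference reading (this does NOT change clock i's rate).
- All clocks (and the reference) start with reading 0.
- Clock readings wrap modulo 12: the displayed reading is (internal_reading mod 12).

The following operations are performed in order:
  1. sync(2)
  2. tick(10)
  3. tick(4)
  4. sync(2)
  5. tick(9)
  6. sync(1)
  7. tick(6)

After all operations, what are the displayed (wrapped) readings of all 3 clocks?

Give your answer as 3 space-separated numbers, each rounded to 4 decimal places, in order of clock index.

After op 1 sync(2): ref=0.0000 raw=[0.0000 0.0000 0.0000]
After op 2 tick(10): ref=10.0000 raw=[20.0000 15.0000 12.0000]
After op 3 tick(4): ref=14.0000 raw=[28.0000 21.0000 16.8000]
After op 4 sync(2): ref=14.0000 raw=[28.0000 21.0000 14.0000]
After op 5 tick(9): ref=23.0000 raw=[46.0000 34.5000 24.8000]
After op 6 sync(1): ref=23.0000 raw=[46.0000 23.0000 24.8000]
After op 7 tick(6): ref=29.0000 raw=[58.0000 32.0000 32.0000]
Wrap final raw readings (mod 12): 58.0000 mod 12 = 10.0000; 32.0000 mod 12 = 8.0000; 32.0000 mod 12 = 8.0000

Answer: 10.0000 8.0000 8.0000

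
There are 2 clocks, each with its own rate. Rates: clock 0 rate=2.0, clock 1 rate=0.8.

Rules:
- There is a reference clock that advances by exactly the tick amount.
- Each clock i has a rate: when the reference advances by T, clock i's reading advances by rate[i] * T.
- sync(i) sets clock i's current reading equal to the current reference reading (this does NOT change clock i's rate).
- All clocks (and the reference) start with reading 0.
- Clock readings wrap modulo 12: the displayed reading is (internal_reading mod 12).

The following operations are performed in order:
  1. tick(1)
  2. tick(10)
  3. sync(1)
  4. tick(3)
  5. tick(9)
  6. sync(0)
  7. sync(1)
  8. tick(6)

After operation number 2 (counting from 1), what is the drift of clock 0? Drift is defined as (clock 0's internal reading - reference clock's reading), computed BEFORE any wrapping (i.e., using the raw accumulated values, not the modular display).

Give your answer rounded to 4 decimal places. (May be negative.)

Answer: 11.0000

Derivation:
After op 1 tick(1): ref=1.0000 raw=[2.0000 0.8000]
After op 2 tick(10): ref=11.0000 raw=[22.0000 8.8000]
Drift of clock 0 after op 2: 22.0000 - 11.0000 = 11.0000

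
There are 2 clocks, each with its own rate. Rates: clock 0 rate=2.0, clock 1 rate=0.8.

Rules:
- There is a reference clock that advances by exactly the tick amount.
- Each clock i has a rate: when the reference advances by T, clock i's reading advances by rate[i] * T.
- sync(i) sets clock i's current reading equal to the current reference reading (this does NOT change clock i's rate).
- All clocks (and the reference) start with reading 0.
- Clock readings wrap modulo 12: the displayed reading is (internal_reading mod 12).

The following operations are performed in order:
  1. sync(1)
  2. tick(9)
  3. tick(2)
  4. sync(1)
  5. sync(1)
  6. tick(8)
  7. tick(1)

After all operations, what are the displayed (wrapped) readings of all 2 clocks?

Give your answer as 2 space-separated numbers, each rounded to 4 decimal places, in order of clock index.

After op 1 sync(1): ref=0.0000 raw=[0.0000 0.0000]
After op 2 tick(9): ref=9.0000 raw=[18.0000 7.2000]
After op 3 tick(2): ref=11.0000 raw=[22.0000 8.8000]
After op 4 sync(1): ref=11.0000 raw=[22.0000 11.0000]
After op 5 sync(1): ref=11.0000 raw=[22.0000 11.0000]
After op 6 tick(8): ref=19.0000 raw=[38.0000 17.4000]
After op 7 tick(1): ref=20.0000 raw=[40.0000 18.2000]
Wrap final raw readings (mod 12): 40.0000 mod 12 = 4.0000; 18.2000 mod 12 = 6.2000

Answer: 4.0000 6.2000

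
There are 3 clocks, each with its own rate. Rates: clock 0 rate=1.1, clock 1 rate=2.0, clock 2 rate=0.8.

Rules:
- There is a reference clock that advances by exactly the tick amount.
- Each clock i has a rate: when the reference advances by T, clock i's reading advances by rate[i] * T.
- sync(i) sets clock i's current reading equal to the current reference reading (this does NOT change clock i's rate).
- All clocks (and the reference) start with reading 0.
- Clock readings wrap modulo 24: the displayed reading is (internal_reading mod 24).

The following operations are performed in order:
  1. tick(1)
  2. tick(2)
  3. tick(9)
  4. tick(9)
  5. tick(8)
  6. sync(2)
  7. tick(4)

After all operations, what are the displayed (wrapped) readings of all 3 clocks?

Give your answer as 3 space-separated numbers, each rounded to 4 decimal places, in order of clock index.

Answer: 12.3000 18.0000 8.2000

Derivation:
After op 1 tick(1): ref=1.0000 raw=[1.1000 2.0000 0.8000]
After op 2 tick(2): ref=3.0000 raw=[3.3000 6.0000 2.4000]
After op 3 tick(9): ref=12.0000 raw=[13.2000 24.0000 9.6000]
After op 4 tick(9): ref=21.0000 raw=[23.1000 42.0000 16.8000]
After op 5 tick(8): ref=29.0000 raw=[31.9000 58.0000 23.2000]
After op 6 sync(2): ref=29.0000 raw=[31.9000 58.0000 29.0000]
After op 7 tick(4): ref=33.0000 raw=[36.3000 66.0000 32.2000]
Wrap final raw readings (mod 24): 36.3000 mod 24 = 12.3000; 66.0000 mod 24 = 18.0000; 32.2000 mod 24 = 8.2000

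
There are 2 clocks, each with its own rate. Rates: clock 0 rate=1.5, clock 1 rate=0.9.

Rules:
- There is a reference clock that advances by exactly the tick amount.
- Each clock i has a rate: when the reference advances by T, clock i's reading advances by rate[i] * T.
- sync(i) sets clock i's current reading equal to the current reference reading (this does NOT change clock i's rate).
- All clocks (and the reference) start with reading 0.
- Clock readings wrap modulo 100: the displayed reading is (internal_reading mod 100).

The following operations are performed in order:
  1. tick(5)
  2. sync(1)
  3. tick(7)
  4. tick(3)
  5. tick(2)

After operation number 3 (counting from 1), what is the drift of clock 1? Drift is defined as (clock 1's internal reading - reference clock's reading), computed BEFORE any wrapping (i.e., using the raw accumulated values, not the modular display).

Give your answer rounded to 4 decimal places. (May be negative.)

Answer: -0.7000

Derivation:
After op 1 tick(5): ref=5.0000 raw=[7.5000 4.5000]
After op 2 sync(1): ref=5.0000 raw=[7.5000 5.0000]
After op 3 tick(7): ref=12.0000 raw=[18.0000 11.3000]
Drift of clock 1 after op 3: 11.3000 - 12.0000 = -0.7000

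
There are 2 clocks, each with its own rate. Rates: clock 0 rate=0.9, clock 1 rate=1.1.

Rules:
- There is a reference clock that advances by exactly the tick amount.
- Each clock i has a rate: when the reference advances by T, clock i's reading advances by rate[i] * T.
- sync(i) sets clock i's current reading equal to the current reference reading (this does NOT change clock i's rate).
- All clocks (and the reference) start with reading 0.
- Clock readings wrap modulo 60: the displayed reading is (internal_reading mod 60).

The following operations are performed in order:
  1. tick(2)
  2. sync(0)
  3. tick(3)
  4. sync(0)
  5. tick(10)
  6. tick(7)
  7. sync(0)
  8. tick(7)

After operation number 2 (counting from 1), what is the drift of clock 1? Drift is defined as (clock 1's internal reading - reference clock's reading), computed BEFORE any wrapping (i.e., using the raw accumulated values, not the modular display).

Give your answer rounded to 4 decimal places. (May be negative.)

After op 1 tick(2): ref=2.0000 raw=[1.8000 2.2000]
After op 2 sync(0): ref=2.0000 raw=[2.0000 2.2000]
Drift of clock 1 after op 2: 2.2000 - 2.0000 = 0.2000

Answer: 0.2000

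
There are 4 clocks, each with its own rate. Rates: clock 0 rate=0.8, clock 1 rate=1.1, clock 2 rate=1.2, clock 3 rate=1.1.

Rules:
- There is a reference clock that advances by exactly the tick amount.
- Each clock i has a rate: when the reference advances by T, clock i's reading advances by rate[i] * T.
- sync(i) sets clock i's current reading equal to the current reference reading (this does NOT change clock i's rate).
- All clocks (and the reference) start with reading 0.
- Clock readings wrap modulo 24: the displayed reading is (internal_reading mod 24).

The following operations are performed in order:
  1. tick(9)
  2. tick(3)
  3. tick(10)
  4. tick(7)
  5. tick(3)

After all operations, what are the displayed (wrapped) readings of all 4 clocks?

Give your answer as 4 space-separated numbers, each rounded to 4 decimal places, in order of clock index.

After op 1 tick(9): ref=9.0000 raw=[7.2000 9.9000 10.8000 9.9000]
After op 2 tick(3): ref=12.0000 raw=[9.6000 13.2000 14.4000 13.2000]
After op 3 tick(10): ref=22.0000 raw=[17.6000 24.2000 26.4000 24.2000]
After op 4 tick(7): ref=29.0000 raw=[23.2000 31.9000 34.8000 31.9000]
After op 5 tick(3): ref=32.0000 raw=[25.6000 35.2000 38.4000 35.2000]
Wrap final raw readings (mod 24): 25.6000 mod 24 = 1.6000; 35.2000 mod 24 = 11.2000; 38.4000 mod 24 = 14.4000; 35.2000 mod 24 = 11.2000

Answer: 1.6000 11.2000 14.4000 11.2000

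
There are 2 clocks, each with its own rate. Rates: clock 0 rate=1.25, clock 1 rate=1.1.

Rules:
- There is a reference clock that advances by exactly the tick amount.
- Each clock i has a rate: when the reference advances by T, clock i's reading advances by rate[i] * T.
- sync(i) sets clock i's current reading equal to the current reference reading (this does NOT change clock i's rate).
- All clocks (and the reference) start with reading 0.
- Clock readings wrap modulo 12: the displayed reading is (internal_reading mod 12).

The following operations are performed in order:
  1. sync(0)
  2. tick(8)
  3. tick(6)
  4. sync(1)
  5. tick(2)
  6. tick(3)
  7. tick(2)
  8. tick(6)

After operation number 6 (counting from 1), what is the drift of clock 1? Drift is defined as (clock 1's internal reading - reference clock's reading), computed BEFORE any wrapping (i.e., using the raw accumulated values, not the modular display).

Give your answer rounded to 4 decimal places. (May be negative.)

Answer: 0.5000

Derivation:
After op 1 sync(0): ref=0.0000 raw=[0.0000 0.0000]
After op 2 tick(8): ref=8.0000 raw=[10.0000 8.8000]
After op 3 tick(6): ref=14.0000 raw=[17.5000 15.4000]
After op 4 sync(1): ref=14.0000 raw=[17.5000 14.0000]
After op 5 tick(2): ref=16.0000 raw=[20.0000 16.2000]
After op 6 tick(3): ref=19.0000 raw=[23.7500 19.5000]
Drift of clock 1 after op 6: 19.5000 - 19.0000 = 0.5000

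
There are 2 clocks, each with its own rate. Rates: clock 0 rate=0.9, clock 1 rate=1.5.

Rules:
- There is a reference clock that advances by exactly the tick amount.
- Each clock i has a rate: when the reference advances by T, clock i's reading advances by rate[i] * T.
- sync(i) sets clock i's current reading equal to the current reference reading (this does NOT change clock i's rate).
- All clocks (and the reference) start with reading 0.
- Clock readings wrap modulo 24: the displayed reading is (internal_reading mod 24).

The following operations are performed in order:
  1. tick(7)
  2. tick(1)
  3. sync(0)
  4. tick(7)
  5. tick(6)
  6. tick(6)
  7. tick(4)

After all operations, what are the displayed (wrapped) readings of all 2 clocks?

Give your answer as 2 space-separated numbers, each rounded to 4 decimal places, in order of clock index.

After op 1 tick(7): ref=7.0000 raw=[6.3000 10.5000]
After op 2 tick(1): ref=8.0000 raw=[7.2000 12.0000]
After op 3 sync(0): ref=8.0000 raw=[8.0000 12.0000]
After op 4 tick(7): ref=15.0000 raw=[14.3000 22.5000]
After op 5 tick(6): ref=21.0000 raw=[19.7000 31.5000]
After op 6 tick(6): ref=27.0000 raw=[25.1000 40.5000]
After op 7 tick(4): ref=31.0000 raw=[28.7000 46.5000]
Wrap final raw readings (mod 24): 28.7000 mod 24 = 4.7000; 46.5000 mod 24 = 22.5000

Answer: 4.7000 22.5000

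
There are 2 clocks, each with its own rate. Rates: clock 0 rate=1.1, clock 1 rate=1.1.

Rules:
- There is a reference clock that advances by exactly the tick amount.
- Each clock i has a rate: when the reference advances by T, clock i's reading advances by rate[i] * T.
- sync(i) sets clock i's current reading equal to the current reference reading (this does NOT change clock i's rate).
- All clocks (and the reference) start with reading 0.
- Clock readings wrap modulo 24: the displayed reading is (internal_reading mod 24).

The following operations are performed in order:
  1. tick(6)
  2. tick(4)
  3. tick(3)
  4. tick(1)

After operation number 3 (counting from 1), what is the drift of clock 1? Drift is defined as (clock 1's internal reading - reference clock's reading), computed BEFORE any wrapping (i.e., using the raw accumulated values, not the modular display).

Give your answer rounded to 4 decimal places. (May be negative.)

Answer: 1.3000

Derivation:
After op 1 tick(6): ref=6.0000 raw=[6.6000 6.6000]
After op 2 tick(4): ref=10.0000 raw=[11.0000 11.0000]
After op 3 tick(3): ref=13.0000 raw=[14.3000 14.3000]
Drift of clock 1 after op 3: 14.3000 - 13.0000 = 1.3000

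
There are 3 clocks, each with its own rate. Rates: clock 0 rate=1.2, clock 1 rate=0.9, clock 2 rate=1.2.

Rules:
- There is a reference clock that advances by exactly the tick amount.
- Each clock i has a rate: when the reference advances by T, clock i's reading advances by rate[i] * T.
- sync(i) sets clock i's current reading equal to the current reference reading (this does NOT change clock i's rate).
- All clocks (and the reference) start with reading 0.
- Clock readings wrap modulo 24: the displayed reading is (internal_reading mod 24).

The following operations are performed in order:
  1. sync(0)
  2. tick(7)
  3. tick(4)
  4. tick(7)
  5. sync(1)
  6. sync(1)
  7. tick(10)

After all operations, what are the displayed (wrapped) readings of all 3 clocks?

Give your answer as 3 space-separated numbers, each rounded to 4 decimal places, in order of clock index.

After op 1 sync(0): ref=0.0000 raw=[0.0000 0.0000 0.0000]
After op 2 tick(7): ref=7.0000 raw=[8.4000 6.3000 8.4000]
After op 3 tick(4): ref=11.0000 raw=[13.2000 9.9000 13.2000]
After op 4 tick(7): ref=18.0000 raw=[21.6000 16.2000 21.6000]
After op 5 sync(1): ref=18.0000 raw=[21.6000 18.0000 21.6000]
After op 6 sync(1): ref=18.0000 raw=[21.6000 18.0000 21.6000]
After op 7 tick(10): ref=28.0000 raw=[33.6000 27.0000 33.6000]
Wrap final raw readings (mod 24): 33.6000 mod 24 = 9.6000; 27.0000 mod 24 = 3.0000; 33.6000 mod 24 = 9.6000

Answer: 9.6000 3.0000 9.6000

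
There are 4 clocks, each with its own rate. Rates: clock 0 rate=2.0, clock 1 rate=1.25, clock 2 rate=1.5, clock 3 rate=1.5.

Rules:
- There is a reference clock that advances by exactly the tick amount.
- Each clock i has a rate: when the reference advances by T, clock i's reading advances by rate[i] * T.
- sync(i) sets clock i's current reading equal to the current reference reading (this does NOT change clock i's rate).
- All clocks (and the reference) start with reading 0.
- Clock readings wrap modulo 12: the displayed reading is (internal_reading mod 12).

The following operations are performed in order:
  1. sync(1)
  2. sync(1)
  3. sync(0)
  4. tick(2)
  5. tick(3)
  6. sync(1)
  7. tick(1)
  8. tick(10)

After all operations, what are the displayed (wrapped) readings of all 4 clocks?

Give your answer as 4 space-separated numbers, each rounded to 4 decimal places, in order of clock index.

After op 1 sync(1): ref=0.0000 raw=[0.0000 0.0000 0.0000 0.0000]
After op 2 sync(1): ref=0.0000 raw=[0.0000 0.0000 0.0000 0.0000]
After op 3 sync(0): ref=0.0000 raw=[0.0000 0.0000 0.0000 0.0000]
After op 4 tick(2): ref=2.0000 raw=[4.0000 2.5000 3.0000 3.0000]
After op 5 tick(3): ref=5.0000 raw=[10.0000 6.2500 7.5000 7.5000]
After op 6 sync(1): ref=5.0000 raw=[10.0000 5.0000 7.5000 7.5000]
After op 7 tick(1): ref=6.0000 raw=[12.0000 6.2500 9.0000 9.0000]
After op 8 tick(10): ref=16.0000 raw=[32.0000 18.7500 24.0000 24.0000]
Wrap final raw readings (mod 12): 32.0000 mod 12 = 8.0000; 18.7500 mod 12 = 6.7500; 24.0000 mod 12 = 0.0000; 24.0000 mod 12 = 0.0000

Answer: 8.0000 6.7500 0.0000 0.0000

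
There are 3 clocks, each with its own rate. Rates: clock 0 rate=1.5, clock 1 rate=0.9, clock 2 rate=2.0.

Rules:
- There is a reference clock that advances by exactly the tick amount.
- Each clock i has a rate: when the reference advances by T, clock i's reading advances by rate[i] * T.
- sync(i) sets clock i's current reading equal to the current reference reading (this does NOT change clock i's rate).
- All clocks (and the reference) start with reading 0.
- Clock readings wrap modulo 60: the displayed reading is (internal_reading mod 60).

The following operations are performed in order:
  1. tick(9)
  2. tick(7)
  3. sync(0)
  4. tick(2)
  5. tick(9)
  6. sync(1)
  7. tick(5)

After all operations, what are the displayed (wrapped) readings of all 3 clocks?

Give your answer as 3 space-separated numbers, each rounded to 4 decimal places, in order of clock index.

After op 1 tick(9): ref=9.0000 raw=[13.5000 8.1000 18.0000]
After op 2 tick(7): ref=16.0000 raw=[24.0000 14.4000 32.0000]
After op 3 sync(0): ref=16.0000 raw=[16.0000 14.4000 32.0000]
After op 4 tick(2): ref=18.0000 raw=[19.0000 16.2000 36.0000]
After op 5 tick(9): ref=27.0000 raw=[32.5000 24.3000 54.0000]
After op 6 sync(1): ref=27.0000 raw=[32.5000 27.0000 54.0000]
After op 7 tick(5): ref=32.0000 raw=[40.0000 31.5000 64.0000]
Wrap final raw readings (mod 60): 40.0000 mod 60 = 40.0000; 31.5000 mod 60 = 31.5000; 64.0000 mod 60 = 4.0000

Answer: 40.0000 31.5000 4.0000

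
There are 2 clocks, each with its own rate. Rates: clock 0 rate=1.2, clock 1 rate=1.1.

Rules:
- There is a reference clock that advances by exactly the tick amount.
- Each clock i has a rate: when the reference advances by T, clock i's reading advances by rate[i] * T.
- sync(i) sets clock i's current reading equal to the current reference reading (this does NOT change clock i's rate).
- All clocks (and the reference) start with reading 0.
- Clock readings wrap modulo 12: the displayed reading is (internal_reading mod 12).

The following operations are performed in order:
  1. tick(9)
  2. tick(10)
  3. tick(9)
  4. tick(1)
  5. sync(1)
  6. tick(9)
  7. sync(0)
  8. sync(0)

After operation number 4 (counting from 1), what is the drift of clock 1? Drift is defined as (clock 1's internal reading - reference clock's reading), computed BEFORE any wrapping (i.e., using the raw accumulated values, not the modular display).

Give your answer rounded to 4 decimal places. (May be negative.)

After op 1 tick(9): ref=9.0000 raw=[10.8000 9.9000]
After op 2 tick(10): ref=19.0000 raw=[22.8000 20.9000]
After op 3 tick(9): ref=28.0000 raw=[33.6000 30.8000]
After op 4 tick(1): ref=29.0000 raw=[34.8000 31.9000]
Drift of clock 1 after op 4: 31.9000 - 29.0000 = 2.9000

Answer: 2.9000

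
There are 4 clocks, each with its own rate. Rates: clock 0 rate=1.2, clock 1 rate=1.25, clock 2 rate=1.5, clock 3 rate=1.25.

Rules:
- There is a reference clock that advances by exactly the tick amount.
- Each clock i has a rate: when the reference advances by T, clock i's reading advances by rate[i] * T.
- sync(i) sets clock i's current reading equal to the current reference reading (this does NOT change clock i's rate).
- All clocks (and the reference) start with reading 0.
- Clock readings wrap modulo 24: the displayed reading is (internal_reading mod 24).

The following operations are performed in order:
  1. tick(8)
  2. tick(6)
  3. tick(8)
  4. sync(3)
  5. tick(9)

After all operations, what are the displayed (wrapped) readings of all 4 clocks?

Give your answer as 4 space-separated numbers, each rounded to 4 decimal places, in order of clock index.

After op 1 tick(8): ref=8.0000 raw=[9.6000 10.0000 12.0000 10.0000]
After op 2 tick(6): ref=14.0000 raw=[16.8000 17.5000 21.0000 17.5000]
After op 3 tick(8): ref=22.0000 raw=[26.4000 27.5000 33.0000 27.5000]
After op 4 sync(3): ref=22.0000 raw=[26.4000 27.5000 33.0000 22.0000]
After op 5 tick(9): ref=31.0000 raw=[37.2000 38.7500 46.5000 33.2500]
Wrap final raw readings (mod 24): 37.2000 mod 24 = 13.2000; 38.7500 mod 24 = 14.7500; 46.5000 mod 24 = 22.5000; 33.2500 mod 24 = 9.2500

Answer: 13.2000 14.7500 22.5000 9.2500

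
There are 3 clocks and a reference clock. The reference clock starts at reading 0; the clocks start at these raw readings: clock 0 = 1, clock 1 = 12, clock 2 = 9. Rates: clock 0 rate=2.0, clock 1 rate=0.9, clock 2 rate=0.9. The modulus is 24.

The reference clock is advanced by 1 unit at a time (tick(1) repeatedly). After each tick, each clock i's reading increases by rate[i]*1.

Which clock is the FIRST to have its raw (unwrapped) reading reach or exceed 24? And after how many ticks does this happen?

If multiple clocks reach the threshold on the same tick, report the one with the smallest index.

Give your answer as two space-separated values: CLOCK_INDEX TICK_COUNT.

Answer: 0 12

Derivation:
clock 0: start=1, rate=2.0, needs 24-1 = 23; ticks = ceil(23/2.0) = ceil(11.5000) = 12; reading at tick 12 = 1 + 2.0*12 = 25.0000
clock 1: start=12, rate=0.9, needs 24-12 = 12; ticks = ceil(12/0.9) = ceil(13.3333) = 14; reading at tick 14 = 12 + 0.9*14 = 24.6000
clock 2: start=9, rate=0.9, needs 24-9 = 15; ticks = ceil(15/0.9) = ceil(16.6667) = 17; reading at tick 17 = 9 + 0.9*17 = 24.3000
Minimum tick count = 12; winners = [0]; smallest index = 0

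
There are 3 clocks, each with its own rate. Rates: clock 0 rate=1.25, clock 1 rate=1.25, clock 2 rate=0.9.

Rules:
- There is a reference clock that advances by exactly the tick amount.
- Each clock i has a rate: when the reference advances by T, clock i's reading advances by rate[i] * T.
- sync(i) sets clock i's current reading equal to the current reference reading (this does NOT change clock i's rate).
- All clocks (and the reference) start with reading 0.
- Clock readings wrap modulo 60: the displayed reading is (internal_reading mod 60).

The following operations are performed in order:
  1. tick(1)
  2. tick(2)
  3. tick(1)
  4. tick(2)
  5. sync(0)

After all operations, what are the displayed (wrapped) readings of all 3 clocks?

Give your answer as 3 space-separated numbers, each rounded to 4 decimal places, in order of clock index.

After op 1 tick(1): ref=1.0000 raw=[1.2500 1.2500 0.9000]
After op 2 tick(2): ref=3.0000 raw=[3.7500 3.7500 2.7000]
After op 3 tick(1): ref=4.0000 raw=[5.0000 5.0000 3.6000]
After op 4 tick(2): ref=6.0000 raw=[7.5000 7.5000 5.4000]
After op 5 sync(0): ref=6.0000 raw=[6.0000 7.5000 5.4000]
Wrap final raw readings (mod 60): 6.0000 mod 60 = 6.0000; 7.5000 mod 60 = 7.5000; 5.4000 mod 60 = 5.4000

Answer: 6.0000 7.5000 5.4000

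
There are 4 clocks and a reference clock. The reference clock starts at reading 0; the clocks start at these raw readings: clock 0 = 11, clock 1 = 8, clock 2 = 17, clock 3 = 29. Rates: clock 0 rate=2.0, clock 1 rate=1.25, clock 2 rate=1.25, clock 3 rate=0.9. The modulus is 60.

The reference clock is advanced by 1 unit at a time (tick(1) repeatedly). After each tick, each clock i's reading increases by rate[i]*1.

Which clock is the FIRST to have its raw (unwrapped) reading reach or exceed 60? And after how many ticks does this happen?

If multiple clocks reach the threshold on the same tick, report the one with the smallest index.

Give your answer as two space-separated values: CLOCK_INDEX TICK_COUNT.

Answer: 0 25

Derivation:
clock 0: start=11, rate=2.0, needs 60-11 = 49; ticks = ceil(49/2.0) = ceil(24.5000) = 25; reading at tick 25 = 11 + 2.0*25 = 61.0000
clock 1: start=8, rate=1.25, needs 60-8 = 52; ticks = ceil(52/1.25) = ceil(41.6000) = 42; reading at tick 42 = 8 + 1.25*42 = 60.5000
clock 2: start=17, rate=1.25, needs 60-17 = 43; ticks = ceil(43/1.25) = ceil(34.4000) = 35; reading at tick 35 = 17 + 1.25*35 = 60.7500
clock 3: start=29, rate=0.9, needs 60-29 = 31; ticks = ceil(31/0.9) = ceil(34.4444) = 35; reading at tick 35 = 29 + 0.9*35 = 60.5000
Minimum tick count = 25; winners = [0]; smallest index = 0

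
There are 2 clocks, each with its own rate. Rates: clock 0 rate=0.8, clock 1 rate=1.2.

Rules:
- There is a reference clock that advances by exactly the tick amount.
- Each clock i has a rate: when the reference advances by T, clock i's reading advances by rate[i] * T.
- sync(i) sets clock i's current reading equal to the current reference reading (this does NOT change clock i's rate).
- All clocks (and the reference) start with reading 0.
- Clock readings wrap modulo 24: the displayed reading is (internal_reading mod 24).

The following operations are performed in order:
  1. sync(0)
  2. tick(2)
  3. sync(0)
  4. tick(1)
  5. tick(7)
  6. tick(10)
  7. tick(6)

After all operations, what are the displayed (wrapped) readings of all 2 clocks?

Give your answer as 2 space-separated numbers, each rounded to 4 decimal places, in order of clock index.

Answer: 21.2000 7.2000

Derivation:
After op 1 sync(0): ref=0.0000 raw=[0.0000 0.0000]
After op 2 tick(2): ref=2.0000 raw=[1.6000 2.4000]
After op 3 sync(0): ref=2.0000 raw=[2.0000 2.4000]
After op 4 tick(1): ref=3.0000 raw=[2.8000 3.6000]
After op 5 tick(7): ref=10.0000 raw=[8.4000 12.0000]
After op 6 tick(10): ref=20.0000 raw=[16.4000 24.0000]
After op 7 tick(6): ref=26.0000 raw=[21.2000 31.2000]
Wrap final raw readings (mod 24): 21.2000 mod 24 = 21.2000; 31.2000 mod 24 = 7.2000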